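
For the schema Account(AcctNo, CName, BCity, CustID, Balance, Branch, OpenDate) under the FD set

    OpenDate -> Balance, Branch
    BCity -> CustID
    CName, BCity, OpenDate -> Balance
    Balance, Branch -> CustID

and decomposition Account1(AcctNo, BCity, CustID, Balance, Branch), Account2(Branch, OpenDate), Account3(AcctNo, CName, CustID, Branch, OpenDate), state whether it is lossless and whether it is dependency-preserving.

Lossless test (chase): Rows 2 and 3 agree on OpenDate; apply OpenDate→Balance, Branch and equate their Balance, Branch entries. Rows 2 and 3 agree on Balance, Branch; apply Balance, Branch→CustID and equate their CustID entries. No row becomes fully distinguished — the join is lossy.
Dependency preservation: the restricted closure of {OpenDate} across the fragments never reaches {Balance, Branch}, so OpenDate → Balance, Branch cannot be enforced without a join — not preserved.

lossy and not dependency-preserving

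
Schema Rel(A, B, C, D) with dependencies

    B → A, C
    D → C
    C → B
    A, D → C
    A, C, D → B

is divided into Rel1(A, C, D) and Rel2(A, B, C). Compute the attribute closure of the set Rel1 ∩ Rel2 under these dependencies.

A, B, C

Rel1 ∩ Rel2 = {A, C}.
C → B applies, adding B
Closure: {A, B, C}.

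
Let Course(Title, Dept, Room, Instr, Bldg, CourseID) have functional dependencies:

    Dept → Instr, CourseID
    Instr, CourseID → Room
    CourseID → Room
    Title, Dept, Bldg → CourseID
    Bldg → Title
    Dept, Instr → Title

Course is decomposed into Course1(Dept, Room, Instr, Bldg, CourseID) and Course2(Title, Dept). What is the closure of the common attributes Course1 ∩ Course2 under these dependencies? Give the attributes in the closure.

Title, Dept, Room, Instr, CourseID

Course1 ∩ Course2 = {Dept}.
Dept → Instr, CourseID applies, adding Instr, CourseID
Instr, CourseID → Room applies, adding Room
Dept, Instr → Title applies, adding Title
Closure: {Title, Dept, Room, Instr, CourseID}.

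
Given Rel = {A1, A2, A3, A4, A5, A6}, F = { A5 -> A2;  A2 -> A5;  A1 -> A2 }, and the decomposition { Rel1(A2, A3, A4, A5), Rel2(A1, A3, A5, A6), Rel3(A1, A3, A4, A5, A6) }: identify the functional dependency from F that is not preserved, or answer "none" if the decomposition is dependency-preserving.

none

A5 → A2 lies within Rel1.
A2 → A5 lies within Rel1.
A1 → A2: restricted closure across fragments reaches A2.
Every dependency is enforceable on the fragments, so the decomposition is dependency-preserving.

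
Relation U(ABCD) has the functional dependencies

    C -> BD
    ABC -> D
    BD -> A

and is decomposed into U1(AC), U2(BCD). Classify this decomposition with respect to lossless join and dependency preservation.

lossless but not dependency-preserving

Lossless test: (C)⁺ = {ABCD}, which contains all of one fragment — lossless.
Dependency preservation: the restricted closure of {BD} across the fragments never reaches {A}, so BD → A cannot be enforced without a join — not preserved.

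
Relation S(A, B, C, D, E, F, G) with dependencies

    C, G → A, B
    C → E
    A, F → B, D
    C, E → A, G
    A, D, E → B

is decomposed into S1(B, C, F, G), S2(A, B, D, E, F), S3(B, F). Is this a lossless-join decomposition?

No

Chase test. Columns are A, B, C, D, E, F, G; row i has aⱼ where attribute j ∈ Si, else bᵢⱼ.
Initial tableau (one row per fragment):
  row 1: b11 a2 a3 b14 b15 a6 a7
  row 2: a1 a2 b23 a4 a5 a6 b27
  row 3: b31 a2 b33 b34 b35 a6 b37
No row becomes fully distinguished — the join is lossy.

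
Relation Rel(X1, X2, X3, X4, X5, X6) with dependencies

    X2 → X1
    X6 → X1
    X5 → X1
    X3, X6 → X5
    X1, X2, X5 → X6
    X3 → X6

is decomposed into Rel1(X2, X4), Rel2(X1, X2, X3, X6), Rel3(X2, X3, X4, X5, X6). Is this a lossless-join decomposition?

Yes

Chase test. Columns are X1, X2, X3, X4, X5, X6; row i has aⱼ where attribute j ∈ Reli, else bᵢⱼ.
Initial tableau (one row per fragment):
  row 1: b11 a2 b13 a4 b15 b16
  row 2: a1 a2 a3 b24 b25 a6
  row 3: b31 a2 a3 a4 a5 a6
Rows 1 and 2 agree on X2; apply X2→X1 and equate their X1 entries.
Rows 1 and 3 agree on X2; apply X2→X1 and equate their X1 entries.
Rows 2 and 3 agree on X3, X6; apply X3, X6→X5 and equate their X5 entries.
Row 3 is now all distinguished symbols — the join is lossless.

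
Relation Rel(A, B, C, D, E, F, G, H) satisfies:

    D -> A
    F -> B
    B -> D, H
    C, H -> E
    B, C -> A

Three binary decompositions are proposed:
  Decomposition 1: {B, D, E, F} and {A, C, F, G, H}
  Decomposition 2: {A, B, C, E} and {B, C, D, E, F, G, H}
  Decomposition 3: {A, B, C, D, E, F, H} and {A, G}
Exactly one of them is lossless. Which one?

Decomposition 2

Decomposition 1: common = {F}, closure = {A, B, D, F, H} → lossy.
Decomposition 2: common = {B, C, E}, closure = {A, B, C, D, E, H} → lossless.
Decomposition 3: common = {A}, closure = {A} → lossy.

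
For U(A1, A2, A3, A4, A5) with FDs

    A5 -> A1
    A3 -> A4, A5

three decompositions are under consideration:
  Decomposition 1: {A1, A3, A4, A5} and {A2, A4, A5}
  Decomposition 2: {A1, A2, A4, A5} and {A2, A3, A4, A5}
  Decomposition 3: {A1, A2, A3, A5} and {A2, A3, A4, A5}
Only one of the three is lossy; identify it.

Decomposition 1: common = {A4, A5}, closure = {A1, A4, A5} → lossy.
Decomposition 2: common = {A2, A4, A5}, closure = {A1, A2, A4, A5} → lossless.
Decomposition 3: common = {A2, A3, A5}, closure = {A1, A2, A3, A4, A5} → lossless.

Decomposition 1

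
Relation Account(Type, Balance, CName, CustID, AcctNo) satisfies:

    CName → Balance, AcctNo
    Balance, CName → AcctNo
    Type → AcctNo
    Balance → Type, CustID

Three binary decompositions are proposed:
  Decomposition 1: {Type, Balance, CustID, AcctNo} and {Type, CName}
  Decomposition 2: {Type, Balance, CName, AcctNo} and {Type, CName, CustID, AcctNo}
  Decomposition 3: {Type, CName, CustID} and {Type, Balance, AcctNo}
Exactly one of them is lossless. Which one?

Decomposition 2

Decomposition 1: common = {Type}, closure = {Type, AcctNo} → lossy.
Decomposition 2: common = {Type, CName, AcctNo}, closure = {Type, Balance, CName, CustID, AcctNo} → lossless.
Decomposition 3: common = {Type}, closure = {Type, AcctNo} → lossy.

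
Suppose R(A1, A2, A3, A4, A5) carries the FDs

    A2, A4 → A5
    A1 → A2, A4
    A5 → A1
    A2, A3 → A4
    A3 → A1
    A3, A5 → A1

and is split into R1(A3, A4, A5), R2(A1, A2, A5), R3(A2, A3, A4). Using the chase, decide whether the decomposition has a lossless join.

Yes

Chase test. Columns are A1, A2, A3, A4, A5; row i has aⱼ where attribute j ∈ Ri, else bᵢⱼ.
Initial tableau (one row per fragment):
  row 1: b11 b12 a3 a4 a5
  row 2: a1 a2 b23 b24 a5
  row 3: b31 a2 a3 a4 b35
Rows 1 and 2 agree on A5; apply A5→A1 and equate their A1 entries.
Rows 1 and 3 agree on A3; apply A3→A1 and equate their A1 entries.
Rows 1 and 2 agree on A1; apply A1→A2, A4 and equate their A2, A4 entries.
Rows 1 and 3 agree on A2, A4; apply A2, A4→A5 and equate their A5 entries.
Row 1 is now all distinguished symbols — the join is lossless.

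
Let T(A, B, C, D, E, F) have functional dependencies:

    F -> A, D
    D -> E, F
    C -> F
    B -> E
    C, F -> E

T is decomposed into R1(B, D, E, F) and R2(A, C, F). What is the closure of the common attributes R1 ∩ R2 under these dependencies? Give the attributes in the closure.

R1 ∩ R2 = {F}.
F → A, D applies, adding A, D
D → E, F applies, adding E
Closure: {A, D, E, F}.

A, D, E, F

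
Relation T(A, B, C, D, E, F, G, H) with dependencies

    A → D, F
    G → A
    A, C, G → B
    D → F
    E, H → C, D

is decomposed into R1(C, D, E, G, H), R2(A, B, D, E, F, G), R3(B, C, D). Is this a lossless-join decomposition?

Chase test. Columns are A, B, C, D, E, F, G, H; row i has aⱼ where attribute j ∈ Ri, else bᵢⱼ.
Initial tableau (one row per fragment):
  row 1: b11 b12 a3 a4 a5 b16 a7 a8
  row 2: a1 a2 b23 a4 a5 a6 a7 b28
  row 3: b31 a2 a3 a4 b35 b36 b37 b38
Rows 1 and 2 agree on G; apply G→A and equate their A entries.
Rows 1 and 2 agree on D; apply D→F and equate their F entries.
Rows 1 and 3 agree on D; apply D→F and equate their F entries.
No row becomes fully distinguished — the join is lossy.

No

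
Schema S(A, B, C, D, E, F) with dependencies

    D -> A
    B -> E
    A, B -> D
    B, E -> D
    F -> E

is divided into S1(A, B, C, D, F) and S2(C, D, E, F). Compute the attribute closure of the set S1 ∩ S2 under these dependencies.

A, C, D, E, F

S1 ∩ S2 = {C, D, F}.
D → A applies, adding A
F → E applies, adding E
Closure: {A, C, D, E, F}.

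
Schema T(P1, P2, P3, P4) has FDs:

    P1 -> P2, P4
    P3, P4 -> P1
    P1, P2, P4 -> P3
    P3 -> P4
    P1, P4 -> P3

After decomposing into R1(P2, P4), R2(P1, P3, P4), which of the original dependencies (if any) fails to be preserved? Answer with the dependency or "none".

P1 -> P2, P4

Check P1 → P2, P4: no single fragment contains all of {P1, P2, P4}, and the restricted closure of {P1} across the fragments never reaches {P2, P4}.
P3, P4 → P1 is preserved.
P1, P2, P4 → P3 is preserved.
P3 → P4 is preserved.
P1, P4 → P3 is preserved.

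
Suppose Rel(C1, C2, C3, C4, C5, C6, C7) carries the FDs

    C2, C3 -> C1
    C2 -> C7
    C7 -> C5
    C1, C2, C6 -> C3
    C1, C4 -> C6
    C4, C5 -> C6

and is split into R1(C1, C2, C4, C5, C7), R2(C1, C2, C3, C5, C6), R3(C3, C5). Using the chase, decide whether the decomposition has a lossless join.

No

Chase test. Columns are C1, C2, C3, C4, C5, C6, C7; row i has aⱼ where attribute j ∈ Ri, else bᵢⱼ.
Initial tableau (one row per fragment):
  row 1: a1 a2 b13 a4 a5 b16 a7
  row 2: a1 a2 a3 b24 a5 a6 b27
  row 3: b31 b32 a3 b34 a5 b36 b37
Rows 1 and 2 agree on C2; apply C2→C7 and equate their C7 entries.
No row becomes fully distinguished — the join is lossy.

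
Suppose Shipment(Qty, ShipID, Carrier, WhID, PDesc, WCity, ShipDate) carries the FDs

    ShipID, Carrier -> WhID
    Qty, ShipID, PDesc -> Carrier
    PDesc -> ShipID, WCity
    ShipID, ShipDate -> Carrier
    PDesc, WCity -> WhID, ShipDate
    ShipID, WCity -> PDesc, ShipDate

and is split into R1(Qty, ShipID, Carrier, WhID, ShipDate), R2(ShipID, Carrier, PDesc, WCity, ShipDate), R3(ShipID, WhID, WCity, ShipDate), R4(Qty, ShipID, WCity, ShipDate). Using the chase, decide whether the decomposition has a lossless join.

Chase test. Columns are Qty, ShipID, Carrier, WhID, PDesc, WCity, ShipDate; row i has aⱼ where attribute j ∈ Ri, else bᵢⱼ.
Initial tableau (one row per fragment):
  row 1: a1 a2 a3 a4 b15 b16 a7
  row 2: b21 a2 a3 b24 a5 a6 a7
  row 3: b31 a2 b33 a4 b35 a6 a7
  row 4: a1 a2 b43 b44 b45 a6 a7
Rows 1 and 2 agree on ShipID, Carrier; apply ShipID, Carrier→WhID and equate their WhID entries.
Rows 1 and 3 agree on ShipID, ShipDate; apply ShipID, ShipDate→Carrier and equate their Carrier entries.
Rows 1 and 4 agree on ShipID, ShipDate; apply ShipID, ShipDate→Carrier and equate their Carrier entries.
Rows 2 and 3 agree on ShipID, WCity; apply ShipID, WCity→PDesc, ShipDate and equate their PDesc, ShipDate entries.
Rows 2 and 4 agree on ShipID, WCity; apply ShipID, WCity→PDesc, ShipDate and equate their PDesc, ShipDate entries.
Rows 1 and 4 agree on ShipID, Carrier; apply ShipID, Carrier→WhID and equate their WhID entries.
Row 4 is now all distinguished symbols — the join is lossless.

Yes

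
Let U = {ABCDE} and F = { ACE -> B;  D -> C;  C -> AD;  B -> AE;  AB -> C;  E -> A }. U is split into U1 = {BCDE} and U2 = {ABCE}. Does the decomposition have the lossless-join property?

Yes

Common attributes: U1 ∩ U2 = {BCE}.
Closure of {BCE}: C → AD applies, adding AD. So (BCE)⁺ = {ABCDE}.
This closure contains every attribute of U1, so U1 ∩ U2 → U1. The join is lossless.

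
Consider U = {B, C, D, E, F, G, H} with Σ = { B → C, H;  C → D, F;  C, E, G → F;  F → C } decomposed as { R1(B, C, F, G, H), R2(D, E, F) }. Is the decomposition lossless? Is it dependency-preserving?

Lossless test: (F)⁺ = {C, D, F}, which is a superkey of neither fragment — lossy.
Dependency preservation: C → D, F; C, E, G → F are not contained in any single fragment, but the restricted closure of each left-hand side across the fragments still reaches the right-hand side; the remaining FDs each lie inside some fragment. All dependencies are preserved.

lossy but dependency-preserving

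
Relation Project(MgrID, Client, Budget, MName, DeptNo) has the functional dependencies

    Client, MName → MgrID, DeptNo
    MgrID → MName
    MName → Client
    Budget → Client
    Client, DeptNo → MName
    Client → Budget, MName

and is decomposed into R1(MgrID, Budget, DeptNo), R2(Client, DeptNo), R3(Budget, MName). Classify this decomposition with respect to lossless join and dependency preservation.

lossy and not dependency-preserving

Lossless test (chase): Rows 1 and 3 agree on Budget; apply Budget→Client and equate their Client entries. Rows 1 and 3 agree on Client; apply Client→Budget, MName and equate their Budget, MName entries. Rows 1 and 3 agree on Client, MName; apply Client, MName→MgrID, DeptNo and equate their MgrID, DeptNo entries. No row becomes fully distinguished — the join is lossy.
Dependency preservation: the restricted closure of {MName} across the fragments never reaches {Client}, so MName → Client cannot be enforced without a join — not preserved.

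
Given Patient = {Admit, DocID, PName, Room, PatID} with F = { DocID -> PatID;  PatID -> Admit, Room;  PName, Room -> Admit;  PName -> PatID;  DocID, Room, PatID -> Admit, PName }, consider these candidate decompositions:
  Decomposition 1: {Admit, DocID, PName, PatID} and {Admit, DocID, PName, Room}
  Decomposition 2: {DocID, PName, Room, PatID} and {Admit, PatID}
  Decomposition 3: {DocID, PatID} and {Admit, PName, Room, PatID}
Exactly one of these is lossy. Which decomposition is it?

Decomposition 1: common = {Admit, DocID, PName}, closure = {Admit, DocID, PName, Room, PatID} → lossless.
Decomposition 2: common = {PatID}, closure = {Admit, Room, PatID} → lossless.
Decomposition 3: common = {PatID}, closure = {Admit, Room, PatID} → lossy.

Decomposition 3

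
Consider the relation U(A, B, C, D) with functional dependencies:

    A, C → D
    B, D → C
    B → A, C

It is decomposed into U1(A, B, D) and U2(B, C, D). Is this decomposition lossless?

Yes

Common attributes: U1 ∩ U2 = {B, D}.
Closure of {B, D}: B, D → C applies, adding C; B → A, C applies, adding A. So (B, D)⁺ = {A, B, C, D}.
This closure contains every attribute of U1, so U1 ∩ U2 → U1. The join is lossless.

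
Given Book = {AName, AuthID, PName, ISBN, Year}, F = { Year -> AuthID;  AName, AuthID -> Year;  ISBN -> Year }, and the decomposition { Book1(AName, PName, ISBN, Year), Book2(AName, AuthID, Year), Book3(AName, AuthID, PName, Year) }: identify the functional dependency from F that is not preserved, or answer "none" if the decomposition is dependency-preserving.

Year → AuthID lies within Book2.
AName, AuthID → Year lies within Book2.
ISBN → Year lies within Book1.
Every dependency is enforceable on the fragments, so the decomposition is dependency-preserving.

none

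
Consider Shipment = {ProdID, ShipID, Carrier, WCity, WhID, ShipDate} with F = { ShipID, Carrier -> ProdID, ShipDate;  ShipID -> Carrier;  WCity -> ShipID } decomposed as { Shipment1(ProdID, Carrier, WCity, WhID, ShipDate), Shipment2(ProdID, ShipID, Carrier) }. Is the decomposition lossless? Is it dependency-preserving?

Lossless test: (ProdID, Carrier)⁺ = {ProdID, Carrier}, which is a superkey of neither fragment — lossy.
Dependency preservation: the restricted closure of {ShipID, Carrier} across the fragments never reaches {ProdID, ShipDate}, so ShipID, Carrier → ProdID, ShipDate cannot be enforced without a join — not preserved.

lossy and not dependency-preserving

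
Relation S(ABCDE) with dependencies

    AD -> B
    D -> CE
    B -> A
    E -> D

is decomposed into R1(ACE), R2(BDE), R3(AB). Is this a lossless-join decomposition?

Yes

Chase test. Columns are ABCDE; row i has aⱼ where attribute j ∈ Ri, else bᵢⱼ.
Initial tableau (one row per fragment):
  row 1: a1 b12 a3 b14 a5
  row 2: b21 a2 b23 a4 a5
  row 3: a1 a2 b33 b34 b35
Rows 2 and 3 agree on B; apply B→A and equate their A entries.
Rows 1 and 2 agree on E; apply E→D and equate their D entries.
Rows 1 and 2 agree on AD; apply AD→B and equate their B entries.
Rows 1 and 2 agree on D; apply D→CE and equate their CE entries.
Row 1 is now all distinguished symbols — the join is lossless.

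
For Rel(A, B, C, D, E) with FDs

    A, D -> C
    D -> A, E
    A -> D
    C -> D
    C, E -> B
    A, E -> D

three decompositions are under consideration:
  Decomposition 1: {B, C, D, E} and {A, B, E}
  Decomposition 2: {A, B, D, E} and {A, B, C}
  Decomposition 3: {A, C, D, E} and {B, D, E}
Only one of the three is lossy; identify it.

Decomposition 1

Decomposition 1: common = {B, E}, closure = {B, E} → lossy.
Decomposition 2: common = {A, B}, closure = {A, B, C, D, E} → lossless.
Decomposition 3: common = {D, E}, closure = {A, B, C, D, E} → lossless.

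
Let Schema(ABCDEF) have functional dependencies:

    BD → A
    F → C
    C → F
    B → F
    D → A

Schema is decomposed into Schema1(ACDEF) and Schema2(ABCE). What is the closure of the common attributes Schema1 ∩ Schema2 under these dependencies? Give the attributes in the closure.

ACEF

Schema1 ∩ Schema2 = {ACE}.
C → F applies, adding F
Closure: {ACEF}.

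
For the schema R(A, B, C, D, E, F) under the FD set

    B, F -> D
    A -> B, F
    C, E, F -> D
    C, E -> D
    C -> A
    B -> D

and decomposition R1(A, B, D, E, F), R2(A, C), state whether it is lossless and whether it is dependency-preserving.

Lossless test: (A)⁺ = {A, B, D, F}, which is a superkey of neither fragment — lossy.
Dependency preservation: C, E, F → D; C, E → D are not contained in any single fragment, but the restricted closure of each left-hand side across the fragments still reaches the right-hand side; the remaining FDs each lie inside some fragment. All dependencies are preserved.

lossy but dependency-preserving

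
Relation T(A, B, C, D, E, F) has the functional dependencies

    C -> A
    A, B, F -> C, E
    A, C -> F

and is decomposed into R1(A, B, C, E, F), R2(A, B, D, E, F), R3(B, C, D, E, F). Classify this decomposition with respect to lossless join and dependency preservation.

Lossless test (chase): Rows 1 and 3 agree on C; apply C→A and equate their A entries. Rows 1 and 2 agree on A, B, F; apply A, B, F→C, E and equate their C, E entries. Row 2 is now all distinguished symbols — the join is lossless.
Dependency preservation: every FD's attributes lie within a single fragment, so each can be enforced locally — preserved.

lossless and dependency-preserving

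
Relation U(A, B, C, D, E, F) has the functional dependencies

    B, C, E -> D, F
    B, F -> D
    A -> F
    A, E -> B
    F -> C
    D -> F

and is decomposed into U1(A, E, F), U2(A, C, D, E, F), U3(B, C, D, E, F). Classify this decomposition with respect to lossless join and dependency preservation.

lossy and not dependency-preserving

Lossless test (chase): Rows 1 and 2 agree on A, E; apply A, E→B and equate their B entries. Rows 1 and 2 agree on F; apply F→C and equate their C entries. Rows 1 and 2 agree on B, C, E; apply B, C, E→D, F and equate their D, F entries. No row becomes fully distinguished — the join is lossy.
Dependency preservation: the restricted closure of {A, E} across the fragments never reaches {B}, so A, E → B cannot be enforced without a join — not preserved.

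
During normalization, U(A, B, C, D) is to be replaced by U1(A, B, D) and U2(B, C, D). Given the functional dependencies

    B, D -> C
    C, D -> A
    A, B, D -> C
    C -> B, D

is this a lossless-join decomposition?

Yes

Common attributes: U1 ∩ U2 = {B, D}.
Closure of {B, D}: B, D → C applies, adding C; C, D → A applies, adding A. So (B, D)⁺ = {A, B, C, D}.
This closure contains every attribute of U1, so U1 ∩ U2 → U1. The join is lossless.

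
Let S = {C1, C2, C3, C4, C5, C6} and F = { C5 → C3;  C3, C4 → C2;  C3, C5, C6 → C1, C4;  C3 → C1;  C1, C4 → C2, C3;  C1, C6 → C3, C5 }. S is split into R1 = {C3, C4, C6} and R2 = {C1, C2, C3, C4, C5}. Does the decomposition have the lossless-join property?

Common attributes: R1 ∩ R2 = {C3, C4}.
Closure of {C3, C4}: C3, C4 → C2 applies, adding C2; C3 → C1 applies, adding C1. So (C3, C4)⁺ = {C1, C2, C3, C4}.
The closure contains neither all of R1 = {C3, C4, C6} nor all of R2 = {C1, C2, C3, C4, C5}, so the common attributes are not a superkey of either fragment. The join is lossy.

No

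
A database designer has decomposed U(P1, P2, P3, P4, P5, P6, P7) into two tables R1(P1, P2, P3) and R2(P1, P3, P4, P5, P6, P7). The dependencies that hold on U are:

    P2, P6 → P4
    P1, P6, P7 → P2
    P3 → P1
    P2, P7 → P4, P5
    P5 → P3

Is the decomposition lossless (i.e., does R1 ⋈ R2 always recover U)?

No

Common attributes: R1 ∩ R2 = {P1, P3}.
No dependency enlarges {P1, P3}, so (P1, P3)⁺ = {P1, P3}.
The closure contains neither all of R1 = {P1, P2, P3} nor all of R2 = {P1, P3, P4, P5, P6, P7}, so the common attributes are not a superkey of either fragment. The join is lossy.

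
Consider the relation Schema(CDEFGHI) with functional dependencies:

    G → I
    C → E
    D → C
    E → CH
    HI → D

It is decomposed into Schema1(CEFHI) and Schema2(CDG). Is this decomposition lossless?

Common attributes: Schema1 ∩ Schema2 = {C}.
Closure of {C}: C → E applies, adding E; E → CH applies, adding H. So (C)⁺ = {CEH}.
The closure contains neither all of Schema1 = {CEFHI} nor all of Schema2 = {CDG}, so the common attributes are not a superkey of either fragment. The join is lossy.

No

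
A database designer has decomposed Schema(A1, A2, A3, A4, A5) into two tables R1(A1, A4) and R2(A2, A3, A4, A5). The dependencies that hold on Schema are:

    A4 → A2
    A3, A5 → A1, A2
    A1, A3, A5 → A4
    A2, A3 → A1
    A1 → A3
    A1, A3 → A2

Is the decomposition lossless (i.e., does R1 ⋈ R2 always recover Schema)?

Common attributes: R1 ∩ R2 = {A4}.
Closure of {A4}: A4 → A2 applies, adding A2. So (A4)⁺ = {A2, A4}.
The closure contains neither all of R1 = {A1, A4} nor all of R2 = {A2, A3, A4, A5}, so the common attributes are not a superkey of either fragment. The join is lossy.

No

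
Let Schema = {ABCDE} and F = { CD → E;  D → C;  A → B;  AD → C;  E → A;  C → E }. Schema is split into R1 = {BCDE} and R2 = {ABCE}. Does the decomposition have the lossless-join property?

Common attributes: R1 ∩ R2 = {BCE}.
Closure of {BCE}: E → A applies, adding A. So (BCE)⁺ = {ABCE}.
This closure contains every attribute of R2, so R1 ∩ R2 → R2. The join is lossless.

Yes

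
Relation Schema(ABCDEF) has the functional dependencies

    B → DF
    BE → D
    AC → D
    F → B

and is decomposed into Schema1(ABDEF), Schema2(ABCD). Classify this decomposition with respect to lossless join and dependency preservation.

lossy but dependency-preserving

Lossless test: (ABD)⁺ = {ABDF}, which is a superkey of neither fragment — lossy.
Dependency preservation: every FD's attributes lie within a single fragment, so each can be enforced locally — preserved.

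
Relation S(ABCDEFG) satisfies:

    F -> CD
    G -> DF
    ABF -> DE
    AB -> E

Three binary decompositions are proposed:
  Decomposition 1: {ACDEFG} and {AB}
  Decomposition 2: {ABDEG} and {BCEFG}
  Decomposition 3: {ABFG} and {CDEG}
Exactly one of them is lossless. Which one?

Decomposition 2

Decomposition 1: common = {A}, closure = {A} → lossy.
Decomposition 2: common = {BEG}, closure = {BCDEFG} → lossless.
Decomposition 3: common = {G}, closure = {CDFG} → lossy.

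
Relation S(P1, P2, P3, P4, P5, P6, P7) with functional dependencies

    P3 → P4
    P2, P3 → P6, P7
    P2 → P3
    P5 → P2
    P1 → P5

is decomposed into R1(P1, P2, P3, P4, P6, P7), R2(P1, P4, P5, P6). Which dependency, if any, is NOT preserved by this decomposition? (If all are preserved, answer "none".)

P5 → P2

Check P5 → P2: no single fragment contains all of {P2, P5}, and the restricted closure of {P5} across the fragments never reaches {P2}.
P3 → P4 is preserved.
P2, P3 → P6, P7 is preserved.
P2 → P3 is preserved.
P1 → P5 is preserved.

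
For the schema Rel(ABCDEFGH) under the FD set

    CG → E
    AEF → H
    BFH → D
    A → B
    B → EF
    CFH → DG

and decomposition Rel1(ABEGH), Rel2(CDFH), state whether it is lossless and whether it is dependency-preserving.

lossy and not dependency-preserving

Lossless test: (H)⁺ = {H}, which is a superkey of neither fragment — lossy.
Dependency preservation: the restricted closure of {CG} across the fragments never reaches {E}, so CG → E cannot be enforced without a join — not preserved.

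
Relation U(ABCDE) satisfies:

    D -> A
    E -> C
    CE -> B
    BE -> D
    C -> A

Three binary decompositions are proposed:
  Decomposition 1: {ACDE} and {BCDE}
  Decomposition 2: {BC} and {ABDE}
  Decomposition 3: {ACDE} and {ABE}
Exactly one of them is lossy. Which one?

Decomposition 2

Decomposition 1: common = {CDE}, closure = {ABCDE} → lossless.
Decomposition 2: common = {B}, closure = {B} → lossy.
Decomposition 3: common = {AE}, closure = {ABCDE} → lossless.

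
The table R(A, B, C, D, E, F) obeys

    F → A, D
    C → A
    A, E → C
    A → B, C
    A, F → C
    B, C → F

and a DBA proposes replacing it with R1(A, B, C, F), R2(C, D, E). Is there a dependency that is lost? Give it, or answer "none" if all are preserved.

F → A, D: restricted closure across fragments reaches A, D.
C → A lies within R1.
A, E → C: restricted closure across fragments reaches C.
A → B, C lies within R1.
A, F → C lies within R1.
B, C → F lies within R1.
Every dependency is enforceable on the fragments, so the decomposition is dependency-preserving.

none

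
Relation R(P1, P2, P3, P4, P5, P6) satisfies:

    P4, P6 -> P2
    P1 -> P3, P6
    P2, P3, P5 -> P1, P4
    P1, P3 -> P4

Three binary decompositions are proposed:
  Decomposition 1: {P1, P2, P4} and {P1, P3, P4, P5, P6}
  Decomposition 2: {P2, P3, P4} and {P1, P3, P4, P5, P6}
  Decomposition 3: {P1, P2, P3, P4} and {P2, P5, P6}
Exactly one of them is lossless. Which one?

Decomposition 1: common = {P1, P4}, closure = {P1, P2, P3, P4, P6} → lossless.
Decomposition 2: common = {P3, P4}, closure = {P3, P4} → lossy.
Decomposition 3: common = {P2}, closure = {P2} → lossy.

Decomposition 1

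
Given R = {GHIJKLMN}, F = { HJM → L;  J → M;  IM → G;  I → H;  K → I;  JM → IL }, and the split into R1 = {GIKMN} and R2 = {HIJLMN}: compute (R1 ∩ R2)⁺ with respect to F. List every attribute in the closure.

GHIMN

R1 ∩ R2 = {IMN}.
IM → G applies, adding G
I → H applies, adding H
Closure: {GHIMN}.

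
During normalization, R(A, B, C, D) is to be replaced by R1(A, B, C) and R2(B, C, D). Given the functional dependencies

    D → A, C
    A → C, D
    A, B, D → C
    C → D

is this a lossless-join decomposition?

Yes

Common attributes: R1 ∩ R2 = {B, C}.
Closure of {B, C}: C → D applies, adding D; D → A, C applies, adding A. So (B, C)⁺ = {A, B, C, D}.
This closure contains every attribute of R1, so R1 ∩ R2 → R1. The join is lossless.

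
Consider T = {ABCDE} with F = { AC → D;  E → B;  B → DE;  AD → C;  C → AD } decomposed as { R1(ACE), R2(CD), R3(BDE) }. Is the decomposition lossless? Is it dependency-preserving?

Lossless test (chase): Rows 1 and 3 agree on E; apply E→B and equate their B entries. Rows 1 and 3 agree on B; apply B→DE and equate their DE entries. Rows 1 and 2 agree on C; apply C→AD and equate their AD entries. Row 1 is now all distinguished symbols — the join is lossless.
Dependency preservation: the restricted closure of {AD} across the fragments never reaches {C}, so AD → C cannot be enforced without a join — not preserved.

lossless but not dependency-preserving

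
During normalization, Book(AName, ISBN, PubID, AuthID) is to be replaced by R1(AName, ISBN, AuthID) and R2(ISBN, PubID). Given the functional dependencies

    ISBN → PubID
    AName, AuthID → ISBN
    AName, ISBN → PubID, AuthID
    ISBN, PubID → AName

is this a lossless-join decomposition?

Yes

Common attributes: R1 ∩ R2 = {ISBN}.
Closure of {ISBN}: ISBN → PubID applies, adding PubID; ISBN, PubID → AName applies, adding AName; AName, ISBN → PubID, AuthID applies, adding AuthID. So (ISBN)⁺ = {AName, ISBN, PubID, AuthID}.
This closure contains every attribute of R1, so R1 ∩ R2 → R1. The join is lossless.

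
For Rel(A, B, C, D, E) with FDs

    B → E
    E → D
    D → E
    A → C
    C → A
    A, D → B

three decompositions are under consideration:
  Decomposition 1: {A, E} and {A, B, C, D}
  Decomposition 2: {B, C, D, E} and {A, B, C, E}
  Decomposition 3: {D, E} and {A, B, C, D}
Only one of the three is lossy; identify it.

Decomposition 1: common = {A}, closure = {A, C} → lossy.
Decomposition 2: common = {B, C, E}, closure = {A, B, C, D, E} → lossless.
Decomposition 3: common = {D}, closure = {D, E} → lossless.

Decomposition 1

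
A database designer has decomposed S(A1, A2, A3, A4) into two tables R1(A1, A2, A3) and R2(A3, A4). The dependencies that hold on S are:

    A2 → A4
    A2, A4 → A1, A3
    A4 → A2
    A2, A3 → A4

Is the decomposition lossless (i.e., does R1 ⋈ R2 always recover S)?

No

Common attributes: R1 ∩ R2 = {A3}.
No dependency enlarges {A3}, so (A3)⁺ = {A3}.
The closure contains neither all of R1 = {A1, A2, A3} nor all of R2 = {A3, A4}, so the common attributes are not a superkey of either fragment. The join is lossy.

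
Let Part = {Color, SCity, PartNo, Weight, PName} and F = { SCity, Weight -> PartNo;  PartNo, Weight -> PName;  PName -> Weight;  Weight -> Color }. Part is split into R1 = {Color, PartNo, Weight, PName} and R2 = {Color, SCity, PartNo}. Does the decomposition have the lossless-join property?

No

Common attributes: R1 ∩ R2 = {Color, PartNo}.
No dependency enlarges {Color, PartNo}, so (Color, PartNo)⁺ = {Color, PartNo}.
The closure contains neither all of R1 = {Color, PartNo, Weight, PName} nor all of R2 = {Color, SCity, PartNo}, so the common attributes are not a superkey of either fragment. The join is lossy.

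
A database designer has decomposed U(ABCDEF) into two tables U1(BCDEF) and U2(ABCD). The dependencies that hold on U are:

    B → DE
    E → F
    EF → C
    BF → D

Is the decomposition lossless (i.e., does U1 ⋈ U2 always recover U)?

Common attributes: U1 ∩ U2 = {BCD}.
Closure of {BCD}: B → DE applies, adding E; E → F applies, adding F. So (BCD)⁺ = {BCDEF}.
This closure contains every attribute of U1, so U1 ∩ U2 → U1. The join is lossless.

Yes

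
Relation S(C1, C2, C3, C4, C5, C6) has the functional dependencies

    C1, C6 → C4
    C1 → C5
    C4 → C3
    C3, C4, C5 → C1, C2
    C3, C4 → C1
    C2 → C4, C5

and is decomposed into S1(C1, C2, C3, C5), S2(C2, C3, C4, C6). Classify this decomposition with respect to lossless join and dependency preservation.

Lossless test: (C2, C3)⁺ = {C1, C2, C3, C4, C5}, which contains all of one fragment — lossless.
Dependency preservation: the restricted closure of {C1, C6} across the fragments never reaches {C4}, so C1, C6 → C4 cannot be enforced without a join — not preserved.

lossless but not dependency-preserving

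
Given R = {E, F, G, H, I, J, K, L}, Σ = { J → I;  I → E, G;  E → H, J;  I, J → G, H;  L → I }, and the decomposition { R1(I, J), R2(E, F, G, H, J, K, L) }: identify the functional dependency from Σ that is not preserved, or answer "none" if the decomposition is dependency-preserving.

J → I lies within R1.
I → E, G: restricted closure across fragments reaches E, G.
E → H, J lies within R2.
I, J → G, H: restricted closure across fragments reaches G, H.
L → I: restricted closure across fragments reaches I.
Every dependency is enforceable on the fragments, so the decomposition is dependency-preserving.

none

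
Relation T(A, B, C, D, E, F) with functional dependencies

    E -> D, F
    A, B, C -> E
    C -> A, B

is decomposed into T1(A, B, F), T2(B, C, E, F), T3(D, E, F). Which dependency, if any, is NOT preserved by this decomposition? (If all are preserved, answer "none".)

Check C → A, B: no single fragment contains all of {A, B, C}, and the restricted closure of {C} across the fragments never reaches {A, B}.
E → D, F is preserved.
A, B, C → E is preserved.

C -> A, B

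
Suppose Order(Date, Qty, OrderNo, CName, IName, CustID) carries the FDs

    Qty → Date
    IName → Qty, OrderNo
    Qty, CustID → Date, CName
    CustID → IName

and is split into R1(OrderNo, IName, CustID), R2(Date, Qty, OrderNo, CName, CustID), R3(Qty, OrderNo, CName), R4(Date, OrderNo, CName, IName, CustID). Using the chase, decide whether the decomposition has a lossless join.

Chase test. Columns are Date, Qty, OrderNo, CName, IName, CustID; row i has aⱼ where attribute j ∈ Ri, else bᵢⱼ.
Initial tableau (one row per fragment):
  row 1: b11 b12 a3 b14 a5 a6
  row 2: a1 a2 a3 a4 b25 a6
  row 3: b31 a2 a3 a4 b35 b36
  row 4: a1 b42 a3 a4 a5 a6
Rows 2 and 3 agree on Qty; apply Qty→Date and equate their Date entries.
Rows 1 and 4 agree on IName; apply IName→Qty, OrderNo and equate their Qty, OrderNo entries.
Rows 1 and 4 agree on Qty, CustID; apply Qty, CustID→Date, CName and equate their Date, CName entries.
Rows 1 and 2 agree on CustID; apply CustID→IName and equate their IName entries.
Rows 1 and 2 agree on IName; apply IName→Qty, OrderNo and equate their Qty, OrderNo entries.
Row 1 is now all distinguished symbols — the join is lossless.

Yes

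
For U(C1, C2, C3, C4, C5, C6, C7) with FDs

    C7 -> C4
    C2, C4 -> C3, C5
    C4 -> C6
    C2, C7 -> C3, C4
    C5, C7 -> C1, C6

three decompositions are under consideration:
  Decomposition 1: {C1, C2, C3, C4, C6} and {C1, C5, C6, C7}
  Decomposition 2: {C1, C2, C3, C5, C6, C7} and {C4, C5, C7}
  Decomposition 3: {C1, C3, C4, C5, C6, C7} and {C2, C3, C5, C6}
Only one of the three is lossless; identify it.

Decomposition 2

Decomposition 1: common = {C1, C6}, closure = {C1, C6} → lossy.
Decomposition 2: common = {C5, C7}, closure = {C1, C4, C5, C6, C7} → lossless.
Decomposition 3: common = {C3, C5, C6}, closure = {C3, C5, C6} → lossy.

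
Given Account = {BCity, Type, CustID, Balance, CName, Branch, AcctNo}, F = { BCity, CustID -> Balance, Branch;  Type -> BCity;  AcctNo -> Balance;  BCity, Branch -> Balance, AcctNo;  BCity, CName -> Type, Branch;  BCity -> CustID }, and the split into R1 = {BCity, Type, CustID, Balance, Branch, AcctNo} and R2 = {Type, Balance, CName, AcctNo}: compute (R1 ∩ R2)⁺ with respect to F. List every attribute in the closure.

BCity, Type, CustID, Balance, Branch, AcctNo

R1 ∩ R2 = {Type, Balance, AcctNo}.
Type → BCity applies, adding BCity
BCity → CustID applies, adding CustID
BCity, CustID → Balance, Branch applies, adding Branch
Closure: {BCity, Type, CustID, Balance, Branch, AcctNo}.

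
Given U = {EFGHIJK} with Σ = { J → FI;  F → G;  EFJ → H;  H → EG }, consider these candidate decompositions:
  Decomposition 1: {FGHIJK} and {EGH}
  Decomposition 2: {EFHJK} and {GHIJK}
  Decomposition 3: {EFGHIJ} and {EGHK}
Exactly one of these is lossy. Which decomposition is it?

Decomposition 1: common = {GH}, closure = {EGH} → lossless.
Decomposition 2: common = {HJK}, closure = {EFGHIJK} → lossless.
Decomposition 3: common = {EGH}, closure = {EGH} → lossy.

Decomposition 3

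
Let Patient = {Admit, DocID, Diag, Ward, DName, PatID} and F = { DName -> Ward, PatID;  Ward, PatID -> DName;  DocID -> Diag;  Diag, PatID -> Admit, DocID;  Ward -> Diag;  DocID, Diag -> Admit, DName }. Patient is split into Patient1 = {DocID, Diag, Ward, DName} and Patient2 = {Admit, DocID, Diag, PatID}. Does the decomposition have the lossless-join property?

Yes

Common attributes: Patient1 ∩ Patient2 = {DocID, Diag}.
Closure of {DocID, Diag}: DocID, Diag → Admit, DName applies, adding Admit, DName; DName → Ward, PatID applies, adding Ward, PatID. So (DocID, Diag)⁺ = {Admit, DocID, Diag, Ward, DName, PatID}.
This closure contains every attribute of Patient1, so Patient1 ∩ Patient2 → Patient1. The join is lossless.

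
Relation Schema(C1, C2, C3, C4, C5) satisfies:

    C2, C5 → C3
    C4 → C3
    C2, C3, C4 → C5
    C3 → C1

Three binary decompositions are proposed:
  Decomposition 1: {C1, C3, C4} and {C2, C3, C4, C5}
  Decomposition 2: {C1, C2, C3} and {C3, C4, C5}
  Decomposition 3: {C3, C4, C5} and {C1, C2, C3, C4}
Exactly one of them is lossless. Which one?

Decomposition 1

Decomposition 1: common = {C3, C4}, closure = {C1, C3, C4} → lossless.
Decomposition 2: common = {C3}, closure = {C1, C3} → lossy.
Decomposition 3: common = {C3, C4}, closure = {C1, C3, C4} → lossy.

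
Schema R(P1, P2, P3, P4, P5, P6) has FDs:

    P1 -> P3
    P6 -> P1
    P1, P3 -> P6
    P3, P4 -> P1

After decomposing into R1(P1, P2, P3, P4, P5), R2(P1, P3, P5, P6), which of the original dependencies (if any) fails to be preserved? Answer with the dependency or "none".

none

P1 → P3 lies within R1.
P6 → P1 lies within R2.
P1, P3 → P6 lies within R2.
P3, P4 → P1 lies within R1.
Every dependency is enforceable on the fragments, so the decomposition is dependency-preserving.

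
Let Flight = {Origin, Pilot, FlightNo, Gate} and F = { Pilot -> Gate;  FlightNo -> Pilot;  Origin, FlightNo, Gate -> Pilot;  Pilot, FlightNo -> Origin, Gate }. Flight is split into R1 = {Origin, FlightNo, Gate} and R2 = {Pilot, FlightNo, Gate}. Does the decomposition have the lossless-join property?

Common attributes: R1 ∩ R2 = {FlightNo, Gate}.
Closure of {FlightNo, Gate}: FlightNo → Pilot applies, adding Pilot; Pilot, FlightNo → Origin, Gate applies, adding Origin. So (FlightNo, Gate)⁺ = {Origin, Pilot, FlightNo, Gate}.
This closure contains every attribute of R1, so R1 ∩ R2 → R1. The join is lossless.

Yes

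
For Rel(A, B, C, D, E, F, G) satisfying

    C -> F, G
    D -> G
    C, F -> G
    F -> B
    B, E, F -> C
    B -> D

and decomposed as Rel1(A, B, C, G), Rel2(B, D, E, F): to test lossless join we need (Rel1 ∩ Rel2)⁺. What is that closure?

Rel1 ∩ Rel2 = {B}.
B → D applies, adding D
D → G applies, adding G
Closure: {B, D, G}.

B, D, G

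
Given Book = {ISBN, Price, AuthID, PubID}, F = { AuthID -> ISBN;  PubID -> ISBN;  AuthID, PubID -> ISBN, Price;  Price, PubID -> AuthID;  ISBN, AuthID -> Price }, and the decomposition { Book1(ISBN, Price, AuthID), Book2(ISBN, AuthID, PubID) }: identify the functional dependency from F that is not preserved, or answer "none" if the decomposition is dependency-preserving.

Check Price, PubID → AuthID: no single fragment contains all of {Price, AuthID, PubID}, and the restricted closure of {Price, PubID} across the fragments never reaches {AuthID}.
AuthID → ISBN is preserved.
PubID → ISBN is preserved.
AuthID, PubID → ISBN, Price is preserved.
ISBN, AuthID → Price is preserved.

Price, PubID -> AuthID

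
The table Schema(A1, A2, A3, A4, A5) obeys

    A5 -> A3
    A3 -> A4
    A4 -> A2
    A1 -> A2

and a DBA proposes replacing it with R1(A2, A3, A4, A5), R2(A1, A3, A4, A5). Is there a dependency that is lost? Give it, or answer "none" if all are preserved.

A1 -> A2

Check A1 → A2: no single fragment contains all of {A1, A2}, and the restricted closure of {A1} across the fragments never reaches {A2}.
A5 → A3 is preserved.
A3 → A4 is preserved.
A4 → A2 is preserved.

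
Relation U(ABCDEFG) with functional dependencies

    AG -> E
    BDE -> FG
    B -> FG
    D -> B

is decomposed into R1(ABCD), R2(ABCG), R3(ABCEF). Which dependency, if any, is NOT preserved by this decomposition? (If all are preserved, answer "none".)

Check AG → E: no single fragment contains all of {AEG}, and the restricted closure of {AG} across the fragments never reaches {E}.
BDE → FG is preserved.
B → FG is preserved.
D → B is preserved.

AG -> E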